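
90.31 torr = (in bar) 1 torr = 133.32237 Pa, so 90.31 torr = 90.31 * 133.32237 = 12040.343 Pa. 1 bar = 100000 Pa, so 12040.343 Pa = 12040.343 / 100000 = 0.12040343 bar ≈ 0.1204 bar (4 s.f.). Final answer: 0.1204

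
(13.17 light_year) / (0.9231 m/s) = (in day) 1 light_year = 9.4607305e+15 m, so 13.17 light_year = 13.17 * 9.4607305e+15 = 1.2459782e+17 m. 0.9231 m/s is already in m/s. Combine: 1.2459782e+17 m / 0.9231 m/s = 1.349776e+17 s. 1 day = 86400 s, so 1.349776e+17 s = 1.349776e+17 / 86400 = 1.5622407e+12 day ≈ 1.562e+12 day (4 s.f.). Final answer: 1.562e+12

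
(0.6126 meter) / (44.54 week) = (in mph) 5.087e-08. Check: 0.6126 meter = 0.6126 m. 1 week = 604800 s, so 44.54 week = 44.54 * 604800 = 26937792 s. Combine: 0.6126 m / 26937792 s = 2.2741285e-08 m/s. 1 mph = 0.44704 m/s, so 2.2741285e-08 m/s = 2.2741285e-08 / 0.44704 = 5.0870805e-08 mph ≈ 5.087e-08 mph (4 s.f.).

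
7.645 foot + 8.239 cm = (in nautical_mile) 1 foot = 0.3048 m, so 7.645 foot = 7.645 * 0.3048 = 2.330196 m. 1 cm = 0.01 m, so 8.239 cm = 8.239 * 0.01 = 0.08239 m. Sum: 2.330196 + 0.08239 = 2.412586 m. 1 nautical_mile = 1852 m, so 2.412586 m = 2.412586 / 1852 = 0.0013026922 nautical_mile ≈ 0.001303 nautical_mile (4 s.f.). Final answer: 0.001303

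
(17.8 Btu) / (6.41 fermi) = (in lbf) 1 Btu = 1055.0559 J, so 17.8 Btu = 17.8 * 1055.0559 = 18779.994 J. 1 fermi = 1e-15 m, so 6.41 fermi = 6.41 * 1e-15 = 6.41e-15 m. Combine: 18779.994 J / 6.41e-15 m = 2.9297963e+18 N. 1 lbf = 4.4482216 N, so 2.9297963e+18 N = 2.9297963e+18 / 4.4482216 = 6.5864441e+17 lbf ≈ 6.586e+17 lbf (4 s.f.). Final answer: 6.586e+17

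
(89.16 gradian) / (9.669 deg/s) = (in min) 0.1383. Check: 1 gradian = 0.015707963 rad, so 89.16 gradian = 89.16 * 0.015707963 = 1.400522 rad. 1 deg/s = 0.017453293 rad/s, so 9.669 deg/s = 9.669 * 0.017453293 = 0.16875589 rad/s. Combine: 1.400522 rad / 0.16875589 rad/s = 8.2991002 s. 1 min = 60 s, so 8.2991002 s = 8.2991002 / 60 = 0.13831834 min ≈ 0.1383 min (4 s.f.).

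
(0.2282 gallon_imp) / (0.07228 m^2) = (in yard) 1 gallon_imp = 0.00454609 m^3, so 0.2282 gallon_imp = 0.2282 * 0.00454609 = 0.0010374177 m^3. 0.07228 m^2 is already in m^2. Combine: 0.0010374177 m^3 / 0.07228 m^2 = 0.014352763 m. 1 yard = 0.9144 m, so 0.014352763 m = 0.014352763 / 0.9144 = 0.015696373 yard ≈ 0.0157 yard (4 s.f.). Final answer: 0.0157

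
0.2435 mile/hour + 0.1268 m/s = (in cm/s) 23.57. Check: 1 mile/hour = 0.44704 m/s, so 0.2435 mile/hour = 0.2435 * 0.44704 = 0.10885424 m/s. 0.1268 m/s is already in m/s. Sum: 0.10885424 + 0.1268 = 0.23565424 m/s. 1 cm/s = 0.01 m/s, so 0.23565424 m/s = 0.23565424 / 0.01 = 23.565424 cm/s ≈ 23.57 cm/s (4 s.f.).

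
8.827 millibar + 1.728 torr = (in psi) 0.1614. Check: 1 millibar = 100 Pa, so 8.827 millibar = 8.827 * 100 = 882.7 Pa. 1 torr = 133.32237 Pa, so 1.728 torr = 1.728 * 133.32237 = 230.38105 Pa. Sum: 882.7 + 230.38105 = 1113.0811 Pa. 1 psi = 6894.7573 Pa, so 1113.0811 Pa = 1113.0811 / 6894.7573 = 0.16143876 psi ≈ 0.1614 psi (4 s.f.).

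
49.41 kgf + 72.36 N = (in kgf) 56.79. Check: 1 kgf = 9.80665 N, so 49.41 kgf = 49.41 * 9.80665 = 484.54658 N. 72.36 N is already in N. Sum: 484.54658 + 72.36 = 556.90658 N. 1 kgf = 9.80665 N, so 556.90658 N = 556.90658 / 9.80665 = 56.788667 kgf ≈ 56.79 kgf (4 s.f.).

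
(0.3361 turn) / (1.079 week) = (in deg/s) 0.0001854. Check: 1 turn = 6.2831853 rad, so 0.3361 turn = 0.3361 * 6.2831853 = 2.1117786 rad. 1 week = 604800 s, so 1.079 week = 1.079 * 604800 = 652579.2 s. Combine: 2.1117786 rad / 652579.2 s = 3.2360495e-06 rad/s. 1 deg/s = 0.017453293 rad/s, so 3.2360495e-06 rad/s = 3.2360495e-06 / 0.017453293 = 0.00018541198 deg/s ≈ 0.0001854 deg/s (4 s.f.).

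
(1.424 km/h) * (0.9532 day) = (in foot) 1 km/h = 0.27777778 m/s, so 1.424 km/h = 1.424 * 0.27777778 = 0.39555556 m/s. 1 day = 86400 s, so 0.9532 day = 0.9532 * 86400 = 82356.48 s. Combine: 0.39555556 m/s * 82356.48 s = 32576.563 m. 1 foot = 0.3048 m, so 32576.563 m = 32576.563 / 0.3048 = 106878.49 foot ≈ 1.069e+05 foot (4 s.f.). Final answer: 1.069e+05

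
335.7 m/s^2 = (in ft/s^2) 1101. Check: 1 ft/s^2 = 0.3048 m/s^2, so 335.7 m/s^2 = 335.7 / 0.3048 = 1101.378 ft/s^2 ≈ 1101 ft/s^2 (4 s.f.).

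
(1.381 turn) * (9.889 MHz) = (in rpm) 8.194e+08. Check: 1 turn = 6.2831853 rad, so 1.381 turn = 1.381 * 6.2831853 = 8.6770789 rad. 1 MHz = 1000000 Hz, so 9.889 MHz = 9.889 * 1000000 = 9889000 Hz. Combine: 8.6770789 rad * 9889000 Hz = 85807633 rad/s. 1 rpm = 0.10471976 rad/s, so 85807633 rad/s = 85807633 / 0.10471976 = 8.1940254e+08 rpm ≈ 8.194e+08 rpm (4 s.f.).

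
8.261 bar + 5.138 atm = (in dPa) 1 bar = 100000 Pa, so 8.261 bar = 8.261 * 100000 = 826100 Pa. 1 atm = 101325 Pa, so 5.138 atm = 5.138 * 101325 = 520607.85 Pa. Sum: 826100 + 520607.85 = 1346707.8 Pa. 1 dPa = 0.1 Pa, so 1346707.8 Pa = 1346707.8 / 0.1 = 13467078 dPa ≈ 1.347e+07 dPa (4 s.f.). Final answer: 1.347e+07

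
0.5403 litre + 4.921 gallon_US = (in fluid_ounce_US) 648.2. Check: 1 litre = 0.001 m^3, so 0.5403 litre = 0.5403 * 0.001 = 0.0005403 m^3. 1 gallon_US = 0.0037854118 m^3, so 4.921 gallon_US = 4.921 * 0.0037854118 = 0.018628011 m^3. Sum: 0.0005403 + 0.018628011 = 0.019168311 m^3. 1 fluid_ounce_US = 2.957353e-05 m^3, so 0.019168311 m^3 = 0.019168311 / 2.957353e-05 = 648.15772 fluid_ounce_US ≈ 648.2 fluid_ounce_US (4 s.f.).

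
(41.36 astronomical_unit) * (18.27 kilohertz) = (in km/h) 4.07e+17. Check: 1 astronomical_unit = 1.4959787e+11 m, so 41.36 astronomical_unit = 41.36 * 1.4959787e+11 = 6.1873679e+12 m. 1 kilohertz = 1000 Hz, so 18.27 kilohertz = 18.27 * 1000 = 18270 Hz. Combine: 6.1873679e+12 m * 18270 Hz = 1.1304321e+17 m/s. 1 km/h = 0.27777778 m/s, so 1.1304321e+17 m/s = 1.1304321e+17 / 0.27777778 = 4.0695556e+17 km/h ≈ 4.07e+17 km/h (4 s.f.).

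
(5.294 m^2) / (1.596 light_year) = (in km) 3.506e-19. Check: 5.294 m^2 is already in m^2. 1 light_year = 9.4607305e+15 m, so 1.596 light_year = 1.596 * 9.4607305e+15 = 1.5099326e+16 m. Combine: 5.294 m^2 / 1.5099326e+16 m = 3.5061168e-16 m. 1 km = 1000 m, so 3.5061168e-16 m = 3.5061168e-16 / 1000 = 3.5061168e-19 km ≈ 3.506e-19 km (4 s.f.).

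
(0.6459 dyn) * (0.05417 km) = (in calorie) 1 dyn = 1e-05 N, so 0.6459 dyn = 0.6459 * 1e-05 = 6.459e-06 N. 1 km = 1000 m, so 0.05417 km = 0.05417 * 1000 = 54.17 m. Combine: 6.459e-06 N * 54.17 m = 0.00034988403 J. 1 calorie = 4.184 J, so 0.00034988403 J = 0.00034988403 / 4.184 = 8.362429e-05 calorie ≈ 8.362e-05 calorie (4 s.f.). Final answer: 8.362e-05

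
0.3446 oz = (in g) 1 oz = 0.028349523 kg, so 0.3446 oz = 0.3446 * 0.028349523 = 0.0097692457 kg. 1 g = 0.001 kg, so 0.0097692457 kg = 0.0097692457 / 0.001 = 9.7692457 g ≈ 9.769 g (4 s.f.). Final answer: 9.769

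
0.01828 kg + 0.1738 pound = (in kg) 0.01828 kg is already in kg. 1 pound = 0.45359237 kg, so 0.1738 pound = 0.1738 * 0.45359237 = 0.078834354 kg. Sum: 0.01828 + 0.078834354 = 0.097114354 kg. Result: 0.097114354 kg ≈ 0.09711 kg (4 s.f.). Final answer: 0.09711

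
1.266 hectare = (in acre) 3.128. Check: 1 hectare = 10000 m^2, so 1.266 hectare = 1.266 * 10000 = 12660 m^2. 1 acre = 4046.8564 m^2, so 12660 m^2 = 12660 / 4046.8564 = 3.1283541 acre ≈ 3.128 acre (4 s.f.).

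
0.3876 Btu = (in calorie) 1 Btu = 1055.0559 J, so 0.3876 Btu = 0.3876 * 1055.0559 = 408.93965 J. 1 calorie = 4.184 J, so 408.93965 J = 408.93965 / 4.184 = 97.738922 calorie ≈ 97.74 calorie (4 s.f.). Final answer: 97.74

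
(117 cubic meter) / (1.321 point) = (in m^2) 2.511e+05. Check: 117 cubic meter = 117 m^3. 1 point = 0.00035277778 m, so 1.321 point = 1.321 * 0.00035277778 = 0.00046601944 m. Combine: 117 m^3 / 0.00046601944 m = 251062.49 m^2. Result: 251062.49 m^2 ≈ 2.511e+05 m^2 (4 s.f.).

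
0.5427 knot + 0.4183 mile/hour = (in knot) 1 knot = 0.51444444 m/s, so 0.5427 knot = 0.5427 * 0.51444444 = 0.279189 m/s. 1 mile/hour = 0.44704 m/s, so 0.4183 mile/hour = 0.4183 * 0.44704 = 0.18699683 m/s. Sum: 0.279189 + 0.18699683 = 0.46618583 m/s. 1 knot = 0.51444444 m/s, so 0.46618583 m/s = 0.46618583 / 0.51444444 = 0.90619276 knot ≈ 0.9062 knot (4 s.f.). Final answer: 0.9062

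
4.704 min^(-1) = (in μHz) 7.84e+04. Check: 1 min^(-1) = 0.016666667 Hz, so 4.704 min^(-1) = 4.704 * 0.016666667 = 0.0784 Hz. 1 μHz = 1e-06 Hz, so 0.0784 Hz = 0.0784 / 1e-06 = 78400 μHz ≈ 7.84e+04 μHz (4 s.f.).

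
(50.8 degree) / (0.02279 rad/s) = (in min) 1 degree = 0.017453293 rad, so 50.8 degree = 50.8 * 0.017453293 = 0.88662726 rad. 0.02279 rad/s is already in rad/s. Combine: 0.88662726 rad / 0.02279 rad/s = 38.904224 s. 1 min = 60 s, so 38.904224 s = 38.904224 / 60 = 0.64840373 min ≈ 0.6484 min (4 s.f.). Final answer: 0.6484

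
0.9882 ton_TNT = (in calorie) 1 ton_TNT = 4.184e+09 J, so 0.9882 ton_TNT = 0.9882 * 4.184e+09 = 4.1346288e+09 J. 1 calorie = 4.184 J, so 4.1346288e+09 J = 4.1346288e+09 / 4.184 = 9.882e+08 calorie. Final answer: 9.882e+08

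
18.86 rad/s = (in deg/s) 1 deg/s = 0.017453293 rad/s, so 18.86 rad/s = 18.86 / 0.017453293 = 1080.5984 deg/s ≈ 1081 deg/s (4 s.f.). Final answer: 1081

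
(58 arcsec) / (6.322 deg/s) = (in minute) 1 arcsec = 4.8481368e-06 rad, so 58 arcsec = 58 * 4.8481368e-06 = 0.00028119194 rad. 1 deg/s = 0.017453293 rad/s, so 6.322 deg/s = 6.322 * 0.017453293 = 0.11033972 rad/s. Combine: 0.00028119194 rad / 0.11033972 rad/s = 0.00254842 s. 1 minute = 60 s, so 0.00254842 s = 0.00254842 / 60 = 4.2473666e-05 minute ≈ 4.247e-05 minute (4 s.f.). Final answer: 4.247e-05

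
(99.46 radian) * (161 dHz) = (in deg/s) 99.46 radian = 99.46 rad. 1 dHz = 0.1 Hz, so 161 dHz = 161 * 0.1 = 16.1 Hz. Combine: 99.46 rad * 16.1 Hz = 1601.306 rad/s. 1 deg/s = 0.017453293 rad/s, so 1601.306 rad/s = 1601.306 / 0.017453293 = 91748.076 deg/s ≈ 9.175e+04 deg/s (4 s.f.). Final answer: 9.175e+04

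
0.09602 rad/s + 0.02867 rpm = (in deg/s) 5.674. Check: 0.09602 rad/s is already in rad/s. 1 rpm = 0.10471976 rad/s, so 0.02867 rpm = 0.02867 * 0.10471976 = 0.0030023154 rad/s. Sum: 0.09602 + 0.0030023154 = 0.099022315 rad/s. 1 deg/s = 0.017453293 rad/s, so 0.099022315 rad/s = 0.099022315 / 0.017453293 = 5.6735607 deg/s ≈ 5.674 deg/s (4 s.f.).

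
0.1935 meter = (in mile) 0.1935 meter = 0.1935 m. 1 mile = 1609.344 m, so 0.1935 m = 0.1935 / 1609.344 = 0.00012023533 mile ≈ 0.0001202 mile (4 s.f.). Final answer: 0.0001202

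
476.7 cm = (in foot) 1 cm = 0.01 m, so 476.7 cm = 476.7 * 0.01 = 4.767 m. 1 foot = 0.3048 m, so 4.767 m = 4.767 / 0.3048 = 15.639764 foot ≈ 15.64 foot (4 s.f.). Final answer: 15.64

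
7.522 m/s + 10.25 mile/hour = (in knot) 7.522 m/s is already in m/s. 1 mile/hour = 0.44704 m/s, so 10.25 mile/hour = 10.25 * 0.44704 = 4.58216 m/s. Sum: 7.522 + 4.58216 = 12.10416 m/s. 1 knot = 0.51444444 m/s, so 12.10416 m/s = 12.10416 / 0.51444444 = 23.528605 knot ≈ 23.53 knot (4 s.f.). Final answer: 23.53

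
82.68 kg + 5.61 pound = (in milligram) 82.68 kg is already in kg. 1 pound = 0.45359237 kg, so 5.61 pound = 5.61 * 0.45359237 = 2.5446532 kg. Sum: 82.68 + 2.5446532 = 85.224653 kg. 1 milligram = 1e-06 kg, so 85.224653 kg = 85.224653 / 1e-06 = 85224653 milligram ≈ 8.522e+07 milligram (4 s.f.). Final answer: 8.522e+07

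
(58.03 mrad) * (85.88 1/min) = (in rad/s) 1 mrad = 0.001 rad, so 58.03 mrad = 58.03 * 0.001 = 0.05803 rad. 1 1/min = 0.016666667 Hz, so 85.88 1/min = 85.88 * 0.016666667 = 1.4313333 Hz. Combine: 0.05803 rad * 1.4313333 Hz = 0.083060273 rad/s. Result: 0.083060273 rad/s ≈ 0.08306 rad/s (4 s.f.). Final answer: 0.08306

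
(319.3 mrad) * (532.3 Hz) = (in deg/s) 1 mrad = 0.001 rad, so 319.3 mrad = 319.3 * 0.001 = 0.3193 rad. 532.3 Hz is already in Hz. Combine: 0.3193 rad * 532.3 Hz = 169.96339 rad/s. 1 deg/s = 0.017453293 rad/s, so 169.96339 rad/s = 169.96339 / 0.017453293 = 9738.1849 deg/s ≈ 9738 deg/s (4 s.f.). Final answer: 9738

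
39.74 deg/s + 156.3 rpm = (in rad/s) 17.06. Check: 1 deg/s = 0.017453293 rad/s, so 39.74 deg/s = 39.74 * 0.017453293 = 0.69359384 rad/s. 1 rpm = 0.10471976 rad/s, so 156.3 rpm = 156.3 * 0.10471976 = 16.367698 rad/s. Sum: 0.69359384 + 16.367698 = 17.061292 rad/s. Result: 17.061292 rad/s ≈ 17.06 rad/s (4 s.f.).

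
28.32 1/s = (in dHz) 28.32 1/s = 28.32 Hz. 1 dHz = 0.1 Hz, so 28.32 Hz = 28.32 / 0.1 = 283.2 dHz. Final answer: 283.2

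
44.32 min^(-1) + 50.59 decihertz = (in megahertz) 5.798e-06. Check: 1 min^(-1) = 0.016666667 Hz, so 44.32 min^(-1) = 44.32 * 0.016666667 = 0.73866667 Hz. 1 decihertz = 0.1 Hz, so 50.59 decihertz = 50.59 * 0.1 = 5.059 Hz. Sum: 0.73866667 + 5.059 = 5.7976667 Hz. 1 megahertz = 1000000 Hz, so 5.7976667 Hz = 5.7976667 / 1000000 = 5.7976667e-06 megahertz ≈ 5.798e-06 megahertz (4 s.f.).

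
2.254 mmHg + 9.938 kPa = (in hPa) 102.4. Check: 1 mmHg = 133.32237 Pa, so 2.254 mmHg = 2.254 * 133.32237 = 300.50862 Pa. 1 kPa = 1000 Pa, so 9.938 kPa = 9.938 * 1000 = 9938 Pa. Sum: 300.50862 + 9938 = 10238.509 Pa. 1 hPa = 100 Pa, so 10238.509 Pa = 10238.509 / 100 = 102.38509 hPa ≈ 102.4 hPa (4 s.f.).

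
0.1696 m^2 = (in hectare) 1 hectare = 10000 m^2, so 0.1696 m^2 = 0.1696 / 10000 = 1.696e-05 hectare. Final answer: 1.696e-05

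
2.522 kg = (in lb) 1 lb = 0.45359237 kg, so 2.522 kg = 2.522 / 0.45359237 = 5.5600583 lb ≈ 5.56 lb (4 s.f.). Final answer: 5.56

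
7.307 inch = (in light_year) 1 inch = 0.0254 m, so 7.307 inch = 7.307 * 0.0254 = 0.1855978 m. 1 light_year = 9.4607305e+15 m, so 0.1855978 m = 0.1855978 / 9.4607305e+15 = 1.9617703e-17 light_year ≈ 1.962e-17 light_year (4 s.f.). Final answer: 1.962e-17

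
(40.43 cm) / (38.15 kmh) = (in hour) 1 cm = 0.01 m, so 40.43 cm = 40.43 * 0.01 = 0.4043 m. 1 kmh = 0.27777778 m/s, so 38.15 kmh = 38.15 * 0.27777778 = 10.597222 m/s. Combine: 0.4043 m / 10.597222 m/s = 0.038151507 s. 1 hour = 3600 s, so 0.038151507 s = 0.038151507 / 3600 = 1.0597641e-05 hour ≈ 1.06e-05 hour (4 s.f.). Final answer: 1.06e-05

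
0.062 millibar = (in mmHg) 0.0465. Check: 1 millibar = 100 Pa, so 0.062 millibar = 0.062 * 100 = 6.2 Pa. 1 mmHg = 133.32237 Pa, so 6.2 Pa = 6.2 / 133.32237 = 0.046503824 mmHg ≈ 0.0465 mmHg (4 s.f.).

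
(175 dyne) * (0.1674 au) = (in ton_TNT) 0.01047. Check: 1 dyne = 1e-05 N, so 175 dyne = 175 * 1e-05 = 0.00175 N. 1 au = 1.4959787e+11 m, so 0.1674 au = 0.1674 * 1.4959787e+11 = 2.5042684e+10 m. Combine: 0.00175 N * 2.5042684e+10 m = 43824696 J. 1 ton_TNT = 4.184e+09 J, so 43824696 J = 43824696 / 4.184e+09 = 0.010474354 ton_TNT ≈ 0.01047 ton_TNT (4 s.f.).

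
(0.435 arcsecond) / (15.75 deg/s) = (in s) 7.672e-06. Check: 1 arcsecond = 4.8481368e-06 rad, so 0.435 arcsecond = 0.435 * 4.8481368e-06 = 2.1089395e-06 rad. 1 deg/s = 0.017453293 rad/s, so 15.75 deg/s = 15.75 * 0.017453293 = 0.27488936 rad/s. Combine: 2.1089395e-06 rad / 0.27488936 rad/s = 7.6719577e-06 s. Result: 7.6719577e-06 s ≈ 7.672e-06 s (4 s.f.).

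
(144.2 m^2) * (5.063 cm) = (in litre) 144.2 m^2 is already in m^2. 1 cm = 0.01 m, so 5.063 cm = 5.063 * 0.01 = 0.05063 m. Combine: 144.2 m^2 * 0.05063 m = 7.300846 m^3. 1 litre = 0.001 m^3, so 7.300846 m^3 = 7.300846 / 0.001 = 7300.846 litre ≈ 7301 litre (4 s.f.). Final answer: 7301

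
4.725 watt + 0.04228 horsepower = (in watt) 4.725 watt = 4.725 W. 1 horsepower = 745.69987 W, so 0.04228 horsepower = 0.04228 * 745.69987 = 31.528191 W. Sum: 4.725 + 31.528191 = 36.253191 W. 36.253191 W = 36.253191 watt ≈ 36.25 watt (4 s.f.). Final answer: 36.25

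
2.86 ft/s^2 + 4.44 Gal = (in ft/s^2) 3.006. Check: 1 ft/s^2 = 0.3048 m/s^2, so 2.86 ft/s^2 = 2.86 * 0.3048 = 0.871728 m/s^2. 1 Gal = 0.01 m/s^2, so 4.44 Gal = 4.44 * 0.01 = 0.0444 m/s^2. Sum: 0.871728 + 0.0444 = 0.916128 m/s^2. 1 ft/s^2 = 0.3048 m/s^2, so 0.916128 m/s^2 = 0.916128 / 0.3048 = 3.0056693 ft/s^2 ≈ 3.006 ft/s^2 (4 s.f.).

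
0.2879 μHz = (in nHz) 1 μHz = 1e-06 Hz, so 0.2879 μHz = 0.2879 * 1e-06 = 2.879e-07 Hz. 1 nHz = 1e-09 Hz, so 2.879e-07 Hz = 2.879e-07 / 1e-09 = 287.9 nHz. Final answer: 287.9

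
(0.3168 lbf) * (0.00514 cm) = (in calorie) 1.731e-05. Check: 1 lbf = 4.4482216 N, so 0.3168 lbf = 0.3168 * 4.4482216 = 1.4091966 N. 1 cm = 0.01 m, so 0.00514 cm = 0.00514 * 0.01 = 5.14e-05 m. Combine: 1.4091966 N * 5.14e-05 m = 7.2432706e-05 J. 1 calorie = 4.184 J, so 7.2432706e-05 J = 7.2432706e-05 / 4.184 = 1.7311832e-05 calorie ≈ 1.731e-05 calorie (4 s.f.).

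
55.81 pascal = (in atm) 55.81 pascal = 55.81 Pa. 1 atm = 101325 Pa, so 55.81 Pa = 55.81 / 101325 = 0.00055080188 atm ≈ 0.0005508 atm (4 s.f.). Final answer: 0.0005508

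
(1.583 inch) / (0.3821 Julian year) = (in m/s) 3.335e-09. Check: 1 inch = 0.0254 m, so 1.583 inch = 1.583 * 0.0254 = 0.0402082 m. 1 Julian year = 31557600 s, so 0.3821 Julian year = 0.3821 * 31557600 = 12058159 s. Combine: 0.0402082 m / 12058159 s = 3.3345223e-09 m/s. Result: 3.3345223e-09 m/s ≈ 3.335e-09 m/s (4 s.f.).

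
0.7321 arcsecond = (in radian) 3.549e-06. Check: 1 arcsecond = 4.8481368e-06 rad, so 0.7321 arcsecond = 0.7321 * 4.8481368e-06 = 3.549321e-06 rad. 3.549321e-06 rad = 3.549321e-06 radian ≈ 3.549e-06 radian (4 s.f.).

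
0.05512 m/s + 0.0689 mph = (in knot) 0.167. Check: 0.05512 m/s is already in m/s. 1 mph = 0.44704 m/s, so 0.0689 mph = 0.0689 * 0.44704 = 0.030801056 m/s. Sum: 0.05512 + 0.030801056 = 0.085921056 m/s. 1 knot = 0.51444444 m/s, so 0.085921056 m/s = 0.085921056 / 0.51444444 = 0.16701717 knot ≈ 0.167 knot (4 s.f.).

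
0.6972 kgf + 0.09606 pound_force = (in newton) 7.264. Check: 1 kgf = 9.80665 N, so 0.6972 kgf = 0.6972 * 9.80665 = 6.8371964 N. 1 pound_force = 4.4482216 N, so 0.09606 pound_force = 0.09606 * 4.4482216 = 0.42729617 N. Sum: 6.8371964 + 0.42729617 = 7.2644925 N. 7.2644925 N = 7.2644925 newton ≈ 7.264 newton (4 s.f.).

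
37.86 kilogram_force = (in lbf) 1 kilogram_force = 9.80665 N, so 37.86 kilogram_force = 37.86 * 9.80665 = 371.27977 N. 1 lbf = 4.4482216 N, so 371.27977 N = 371.27977 / 4.4482216 = 83.467012 lbf ≈ 83.47 lbf (4 s.f.). Final answer: 83.47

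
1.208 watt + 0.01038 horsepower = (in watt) 8.948. Check: 1.208 watt = 1.208 W. 1 horsepower = 745.69987 W, so 0.01038 horsepower = 0.01038 * 745.69987 = 7.7403647 W. Sum: 1.208 + 7.7403647 = 8.9483647 W. 8.9483647 W = 8.9483647 watt ≈ 8.948 watt (4 s.f.).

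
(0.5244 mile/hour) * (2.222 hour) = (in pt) 5.316e+06. Check: 1 mile/hour = 0.44704 m/s, so 0.5244 mile/hour = 0.5244 * 0.44704 = 0.23442778 m/s. 1 hour = 3600 s, so 2.222 hour = 2.222 * 3600 = 7999.2 s. Combine: 0.23442778 m/s * 7999.2 s = 1875.2347 m. 1 pt = 0.00035277778 m, so 1875.2347 m = 1875.2347 / 0.00035277778 = 5315625.8 pt ≈ 5.316e+06 pt (4 s.f.).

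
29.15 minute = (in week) 0.002892. Check: 1 minute = 60 s, so 29.15 minute = 29.15 * 60 = 1749 s. 1 week = 604800 s, so 1749 s = 1749 / 604800 = 0.0028918651 week ≈ 0.002892 week (4 s.f.).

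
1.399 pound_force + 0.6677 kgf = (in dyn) 1.277e+06. Check: 1 pound_force = 4.4482216 N, so 1.399 pound_force = 1.399 * 4.4482216 = 6.223062 N. 1 kgf = 9.80665 N, so 0.6677 kgf = 0.6677 * 9.80665 = 6.5479002 N. Sum: 6.223062 + 6.5479002 = 12.770962 N. 1 dyn = 1e-05 N, so 12.770962 N = 12.770962 / 1e-05 = 1277096.2 dyn ≈ 1.277e+06 dyn (4 s.f.).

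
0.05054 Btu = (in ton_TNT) 1.274e-08. Check: 1 Btu = 1055.0559 J, so 0.05054 Btu = 0.05054 * 1055.0559 = 53.322523 J. 1 ton_TNT = 4.184e+09 J, so 53.322523 J = 53.322523 / 4.184e+09 = 1.2744389e-08 ton_TNT ≈ 1.274e-08 ton_TNT (4 s.f.).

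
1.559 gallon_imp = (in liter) 1 gallon_imp = 0.00454609 m^3, so 1.559 gallon_imp = 1.559 * 0.00454609 = 0.0070873543 m^3. 1 liter = 0.001 m^3, so 0.0070873543 m^3 = 0.0070873543 / 0.001 = 7.0873543 liter ≈ 7.087 liter (4 s.f.). Final answer: 7.087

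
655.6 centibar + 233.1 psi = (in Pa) 1 centibar = 1000 Pa, so 655.6 centibar = 655.6 * 1000 = 655600 Pa. 1 psi = 6894.7573 Pa, so 233.1 psi = 233.1 * 6894.7573 = 1607167.9 Pa. Sum: 655600 + 1607167.9 = 2262767.9 Pa. Result: 2262767.9 Pa ≈ 2.263e+06 Pa (4 s.f.). Final answer: 2.263e+06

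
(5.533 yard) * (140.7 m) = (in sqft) 1 yard = 0.9144 m, so 5.533 yard = 5.533 * 0.9144 = 5.0593752 m. 140.7 m is already in m. Combine: 5.0593752 m * 140.7 m = 711.85409 m^2. 1 sqft = 0.09290304 m^2, so 711.85409 m^2 = 711.85409 / 0.09290304 = 7662.3337 sqft ≈ 7662 sqft (4 s.f.). Final answer: 7662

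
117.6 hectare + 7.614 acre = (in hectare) 120.7. Check: 1 hectare = 10000 m^2, so 117.6 hectare = 117.6 * 10000 = 1176000 m^2. 1 acre = 4046.8564 m^2, so 7.614 acre = 7.614 * 4046.8564 = 30812.765 m^2. Sum: 1176000 + 30812.765 = 1206812.8 m^2. 1 hectare = 10000 m^2, so 1206812.8 m^2 = 1206812.8 / 10000 = 120.68128 hectare ≈ 120.7 hectare (4 s.f.).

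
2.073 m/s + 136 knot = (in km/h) 259.3. Check: 2.073 m/s is already in m/s. 1 knot = 0.51444444 m/s, so 136 knot = 136 * 0.51444444 = 69.964444 m/s. Sum: 2.073 + 69.964444 = 72.037444 m/s. 1 km/h = 0.27777778 m/s, so 72.037444 m/s = 72.037444 / 0.27777778 = 259.3348 km/h ≈ 259.3 km/h (4 s.f.).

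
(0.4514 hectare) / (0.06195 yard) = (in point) 1 hectare = 10000 m^2, so 0.4514 hectare = 0.4514 * 10000 = 4514 m^2. 1 yard = 0.9144 m, so 0.06195 yard = 0.06195 * 0.9144 = 0.05664708 m. Combine: 4514 m^2 / 0.05664708 m = 79686.367 m. 1 point = 0.00035277778 m, so 79686.367 m = 79686.367 / 0.00035277778 = 2.2588261e+08 point ≈ 2.259e+08 point (4 s.f.). Final answer: 2.259e+08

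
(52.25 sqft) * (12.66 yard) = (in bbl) 1 sqft = 0.09290304 m^2, so 52.25 sqft = 52.25 * 0.09290304 = 4.8541838 m^2. 1 yard = 0.9144 m, so 12.66 yard = 12.66 * 0.9144 = 11.576304 m. Combine: 4.8541838 m^2 * 11.576304 m = 56.193508 m^3. 1 bbl = 0.15898729 m^3, so 56.193508 m^3 = 56.193508 / 0.15898729 = 353.44653 bbl ≈ 353.4 bbl (4 s.f.). Final answer: 353.4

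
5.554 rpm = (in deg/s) 1 rpm = 0.10471976 rad/s, so 5.554 rpm = 5.554 * 0.10471976 = 0.58161352 rad/s. 1 deg/s = 0.017453293 rad/s, so 0.58161352 rad/s = 0.58161352 / 0.017453293 = 33.324 deg/s ≈ 33.32 deg/s (4 s.f.). Final answer: 33.32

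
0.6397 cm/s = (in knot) 0.01243. Check: 1 cm/s = 0.01 m/s, so 0.6397 cm/s = 0.6397 * 0.01 = 0.006397 m/s. 1 knot = 0.51444444 m/s, so 0.006397 m/s = 0.006397 / 0.51444444 = 0.012434773 knot ≈ 0.01243 knot (4 s.f.).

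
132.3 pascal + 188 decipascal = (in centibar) 0.1511. Check: 132.3 pascal = 132.3 Pa. 1 decipascal = 0.1 Pa, so 188 decipascal = 188 * 0.1 = 18.8 Pa. Sum: 132.3 + 18.8 = 151.1 Pa. 1 centibar = 1000 Pa, so 151.1 Pa = 151.1 / 1000 = 0.1511 centibar.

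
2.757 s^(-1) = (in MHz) 2.757e-06. Check: 2.757 s^(-1) = 2.757 Hz. 1 MHz = 1000000 Hz, so 2.757 Hz = 2.757 / 1000000 = 2.757e-06 MHz.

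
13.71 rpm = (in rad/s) 1 rpm = 0.10471976 rad/s, so 13.71 rpm = 13.71 * 0.10471976 = 1.4357078 rad/s. Result: 1.4357078 rad/s ≈ 1.436 rad/s (4 s.f.). Final answer: 1.436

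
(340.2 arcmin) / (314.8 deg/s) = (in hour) 5.003e-06. Check: 1 arcmin = 0.00029088821 rad, so 340.2 arcmin = 340.2 * 0.00029088821 = 0.098960169 rad. 1 deg/s = 0.017453293 rad/s, so 314.8 deg/s = 314.8 * 0.017453293 = 5.4942965 rad/s. Combine: 0.098960169 rad / 5.4942965 rad/s = 0.018011436 s. 1 hour = 3600 s, so 0.018011436 s = 0.018011436 / 3600 = 5.0031766e-06 hour ≈ 5.003e-06 hour (4 s.f.).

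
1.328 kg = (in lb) 1 lb = 0.45359237 kg, so 1.328 kg = 1.328 / 0.45359237 = 2.9277388 lb ≈ 2.928 lb (4 s.f.). Final answer: 2.928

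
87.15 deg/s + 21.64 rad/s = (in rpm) 221.2. Check: 1 deg/s = 0.017453293 rad/s, so 87.15 deg/s = 87.15 * 0.017453293 = 1.5210544 rad/s. 21.64 rad/s is already in rad/s. Sum: 1.5210544 + 21.64 = 23.161054 rad/s. 1 rpm = 0.10471976 rad/s, so 23.161054 rad/s = 23.161054 / 0.10471976 = 221.17178 rpm ≈ 221.2 rpm (4 s.f.).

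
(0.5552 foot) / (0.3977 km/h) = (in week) 2.533e-06. Check: 1 foot = 0.3048 m, so 0.5552 foot = 0.5552 * 0.3048 = 0.16922496 m. 1 km/h = 0.27777778 m/s, so 0.3977 km/h = 0.3977 * 0.27777778 = 0.11047222 m/s. Combine: 0.16922496 m / 0.11047222 m/s = 1.5318327 s. 1 week = 604800 s, so 1.5318327 s = 1.5318327 / 604800 = 2.5327921e-06 week ≈ 2.533e-06 week (4 s.f.).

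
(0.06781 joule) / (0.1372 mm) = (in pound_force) 111.1. Check: 0.06781 joule = 0.06781 J. 1 mm = 0.001 m, so 0.1372 mm = 0.1372 * 0.001 = 0.0001372 m. Combine: 0.06781 J / 0.0001372 m = 494.24198 N. 1 pound_force = 4.4482216 N, so 494.24198 N = 494.24198 / 4.4482216 = 111.11002 pound_force ≈ 111.1 pound_force (4 s.f.).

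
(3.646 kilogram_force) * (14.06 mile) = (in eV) 5.05e+24. Check: 1 kilogram_force = 9.80665 N, so 3.646 kilogram_force = 3.646 * 9.80665 = 35.755046 N. 1 mile = 1609.344 m, so 14.06 mile = 14.06 * 1609.344 = 22627.377 m. Combine: 35.755046 N * 22627.377 m = 809042.89 J. 1 eV = 1.6021766e-19 J, so 809042.89 J = 809042.89 / 1.6021766e-19 = 5.0496485e+24 eV ≈ 5.05e+24 eV (4 s.f.).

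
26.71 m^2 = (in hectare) 0.002671. Check: 1 hectare = 10000 m^2, so 26.71 m^2 = 26.71 / 10000 = 0.002671 hectare.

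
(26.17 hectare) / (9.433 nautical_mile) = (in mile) 0.009308. Check: 1 hectare = 10000 m^2, so 26.17 hectare = 26.17 * 10000 = 261700 m^2. 1 nautical_mile = 1852 m, so 9.433 nautical_mile = 9.433 * 1852 = 17469.916 m. Combine: 261700 m^2 / 17469.916 m = 14.980038 m. 1 mile = 1609.344 m, so 14.980038 m = 14.980038 / 1609.344 = 0.0093081639 mile ≈ 0.009308 mile (4 s.f.).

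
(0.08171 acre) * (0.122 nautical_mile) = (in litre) 7.471e+07. Check: 1 acre = 4046.8564 m^2, so 0.08171 acre = 0.08171 * 4046.8564 = 330.66864 m^2. 1 nautical_mile = 1852 m, so 0.122 nautical_mile = 0.122 * 1852 = 225.944 m. Combine: 330.66864 m^2 * 225.944 m = 74712.595 m^3. 1 litre = 0.001 m^3, so 74712.595 m^3 = 74712.595 / 0.001 = 74712595 litre ≈ 7.471e+07 litre (4 s.f.).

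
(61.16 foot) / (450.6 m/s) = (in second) 1 foot = 0.3048 m, so 61.16 foot = 61.16 * 0.3048 = 18.641568 m. 450.6 m/s is already in m/s. Combine: 18.641568 m / 450.6 m/s = 0.041370546 s. 0.041370546 s = 0.041370546 second ≈ 0.04137 second (4 s.f.). Final answer: 0.04137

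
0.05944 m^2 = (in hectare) 1 hectare = 10000 m^2, so 0.05944 m^2 = 0.05944 / 10000 = 5.944e-06 hectare. Final answer: 5.944e-06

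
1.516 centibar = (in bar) 1 centibar = 1000 Pa, so 1.516 centibar = 1.516 * 1000 = 1516 Pa. 1 bar = 100000 Pa, so 1516 Pa = 1516 / 100000 = 0.01516 bar. Final answer: 0.01516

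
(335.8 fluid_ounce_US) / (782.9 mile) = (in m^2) 1 fluid_ounce_US = 2.957353e-05 m^3, so 335.8 fluid_ounce_US = 335.8 * 2.957353e-05 = 0.0099307912 m^3. 1 mile = 1609.344 m, so 782.9 mile = 782.9 * 1609.344 = 1259955.4 m. Combine: 0.0099307912 m^3 / 1259955.4 m = 7.8818592e-09 m^2. Result: 7.8818592e-09 m^2 ≈ 7.882e-09 m^2 (4 s.f.). Final answer: 7.882e-09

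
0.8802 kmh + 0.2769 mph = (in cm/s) 36.83. Check: 1 kmh = 0.27777778 m/s, so 0.8802 kmh = 0.8802 * 0.27777778 = 0.2445 m/s. 1 mph = 0.44704 m/s, so 0.2769 mph = 0.2769 * 0.44704 = 0.12378538 m/s. Sum: 0.2445 + 0.12378538 = 0.36828538 m/s. 1 cm/s = 0.01 m/s, so 0.36828538 m/s = 0.36828538 / 0.01 = 36.828538 cm/s ≈ 36.83 cm/s (4 s.f.).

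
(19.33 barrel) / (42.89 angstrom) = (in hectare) 7.165e+04. Check: 1 barrel = 0.15898729 m^3, so 19.33 barrel = 19.33 * 0.15898729 = 3.0732244 m^3. 1 angstrom = 1e-10 m, so 42.89 angstrom = 42.89 * 1e-10 = 4.289e-09 m. Combine: 3.0732244 m^3 / 4.289e-09 m = 7.1653635e+08 m^2. 1 hectare = 10000 m^2, so 7.1653635e+08 m^2 = 7.1653635e+08 / 10000 = 71653.635 hectare ≈ 7.165e+04 hectare (4 s.f.).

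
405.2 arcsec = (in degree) 0.1126. Check: 1 arcsec = 4.8481368e-06 rad, so 405.2 arcsec = 405.2 * 4.8481368e-06 = 0.001964465 rad. 1 degree = 0.017453293 rad, so 0.001964465 rad = 0.001964465 / 0.017453293 = 0.11255556 degree ≈ 0.1126 degree (4 s.f.).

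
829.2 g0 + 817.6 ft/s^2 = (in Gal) 8.381e+05. Check: 1 g0 = 9.80665 m/s^2, so 829.2 g0 = 829.2 * 9.80665 = 8131.6742 m/s^2. 1 ft/s^2 = 0.3048 m/s^2, so 817.6 ft/s^2 = 817.6 * 0.3048 = 249.20448 m/s^2. Sum: 8131.6742 + 249.20448 = 8380.8787 m/s^2. 1 Gal = 0.01 m/s^2, so 8380.8787 m/s^2 = 8380.8787 / 0.01 = 838087.87 Gal ≈ 8.381e+05 Gal (4 s.f.).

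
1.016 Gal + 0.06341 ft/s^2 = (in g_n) 0.003007. Check: 1 Gal = 0.01 m/s^2, so 1.016 Gal = 1.016 * 0.01 = 0.01016 m/s^2. 1 ft/s^2 = 0.3048 m/s^2, so 0.06341 ft/s^2 = 0.06341 * 0.3048 = 0.019327368 m/s^2. Sum: 0.01016 + 0.019327368 = 0.029487368 m/s^2. 1 g_n = 9.80665 m/s^2, so 0.029487368 m/s^2 = 0.029487368 / 9.80665 = 0.0030068747 g_n ≈ 0.003007 g_n (4 s.f.).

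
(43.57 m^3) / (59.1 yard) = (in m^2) 0.8062. Check: 43.57 m^3 is already in m^3. 1 yard = 0.9144 m, so 59.1 yard = 59.1 * 0.9144 = 54.04104 m. Combine: 43.57 m^3 / 54.04104 m = 0.80623911 m^2. Result: 0.80623911 m^2 ≈ 0.8062 m^2 (4 s.f.).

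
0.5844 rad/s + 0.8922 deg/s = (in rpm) 5.729. Check: 0.5844 rad/s is already in rad/s. 1 deg/s = 0.017453293 rad/s, so 0.8922 deg/s = 0.8922 * 0.017453293 = 0.015571828 rad/s. Sum: 0.5844 + 0.015571828 = 0.59997183 rad/s. 1 rpm = 0.10471976 rad/s, so 0.59997183 rad/s = 0.59997183 / 0.10471976 = 5.7293089 rpm ≈ 5.729 rpm (4 s.f.).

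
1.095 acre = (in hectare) 1 acre = 4046.8564 m^2, so 1.095 acre = 1.095 * 4046.8564 = 4431.3078 m^2. 1 hectare = 10000 m^2, so 4431.3078 m^2 = 4431.3078 / 10000 = 0.44313078 hectare ≈ 0.4431 hectare (4 s.f.). Final answer: 0.4431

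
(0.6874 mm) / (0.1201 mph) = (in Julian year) 4.057e-10. Check: 1 mm = 0.001 m, so 0.6874 mm = 0.6874 * 0.001 = 0.0006874 m. 1 mph = 0.44704 m/s, so 0.1201 mph = 0.1201 * 0.44704 = 0.053689504 m/s. Combine: 0.0006874 m / 0.053689504 m/s = 0.012803247 s. 1 Julian year = 31557600 s, so 0.012803247 s = 0.012803247 / 31557600 = 4.0571043e-10 Julian year ≈ 4.057e-10 Julian year (4 s.f.).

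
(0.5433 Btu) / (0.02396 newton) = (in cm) 1 Btu = 1055.0559 J, so 0.5433 Btu = 0.5433 * 1055.0559 = 573.21184 J. 0.02396 newton = 0.02396 N. Combine: 573.21184 J / 0.02396 N = 23923.7 m. 1 cm = 0.01 m, so 23923.7 m = 23923.7 / 0.01 = 2392370 cm ≈ 2.392e+06 cm (4 s.f.). Final answer: 2.392e+06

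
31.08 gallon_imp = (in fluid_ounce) 4778. Check: 1 gallon_imp = 0.00454609 m^3, so 31.08 gallon_imp = 31.08 * 0.00454609 = 0.14129248 m^3. 1 fluid_ounce = 2.957353e-05 m^3, so 0.14129248 m^3 = 0.14129248 / 2.957353e-05 = 4777.667 fluid_ounce ≈ 4778 fluid_ounce (4 s.f.).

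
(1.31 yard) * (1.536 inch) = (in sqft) 1 yard = 0.9144 m, so 1.31 yard = 1.31 * 0.9144 = 1.197864 m. 1 inch = 0.0254 m, so 1.536 inch = 1.536 * 0.0254 = 0.0390144 m. Combine: 1.197864 m * 0.0390144 m = 0.046733945 m^2. 1 sqft = 0.09290304 m^2, so 0.046733945 m^2 = 0.046733945 / 0.09290304 = 0.50304 sqft ≈ 0.503 sqft (4 s.f.). Final answer: 0.503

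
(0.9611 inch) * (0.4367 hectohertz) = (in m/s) 1 inch = 0.0254 m, so 0.9611 inch = 0.9611 * 0.0254 = 0.02441194 m. 1 hectohertz = 100 Hz, so 0.4367 hectohertz = 0.4367 * 100 = 43.67 Hz. Combine: 0.02441194 m * 43.67 Hz = 1.0660694 m/s. Result: 1.0660694 m/s ≈ 1.066 m/s (4 s.f.). Final answer: 1.066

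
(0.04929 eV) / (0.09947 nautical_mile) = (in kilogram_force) 1 eV = 1.6021766e-19 J, so 0.04929 eV = 0.04929 * 1.6021766e-19 = 7.8971286e-21 J. 1 nautical_mile = 1852 m, so 0.09947 nautical_mile = 0.09947 * 1852 = 184.21844 m. Combine: 7.8971286e-21 J / 184.21844 m = 4.2868285e-23 N. 1 kilogram_force = 9.80665 N, so 4.2868285e-23 N = 4.2868285e-23 / 9.80665 = 4.3713485e-24 kilogram_force ≈ 4.371e-24 kilogram_force (4 s.f.). Final answer: 4.371e-24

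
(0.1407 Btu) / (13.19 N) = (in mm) 1.125e+04. Check: 1 Btu = 1055.0559 J, so 0.1407 Btu = 0.1407 * 1055.0559 = 148.44636 J. 13.19 N is already in N. Combine: 148.44636 J / 13.19 N = 11.254462 m. 1 mm = 0.001 m, so 11.254462 m = 11.254462 / 0.001 = 11254.462 mm ≈ 1.125e+04 mm (4 s.f.).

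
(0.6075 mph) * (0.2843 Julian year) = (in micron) 1 mph = 0.44704 m/s, so 0.6075 mph = 0.6075 * 0.44704 = 0.2715768 m/s. 1 Julian year = 31557600 s, so 0.2843 Julian year = 0.2843 * 31557600 = 8971825.7 s. Combine: 0.2715768 m/s * 8971825.7 s = 2436539.7 m. 1 micron = 1e-06 m, so 2436539.7 m = 2436539.7 / 1e-06 = 2.4365397e+12 micron ≈ 2.437e+12 micron (4 s.f.). Final answer: 2.437e+12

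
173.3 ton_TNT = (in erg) 7.251e+18. Check: 1 ton_TNT = 4.184e+09 J, so 173.3 ton_TNT = 173.3 * 4.184e+09 = 7.250872e+11 J. 1 erg = 1e-07 J, so 7.250872e+11 J = 7.250872e+11 / 1e-07 = 7.250872e+18 erg ≈ 7.251e+18 erg (4 s.f.).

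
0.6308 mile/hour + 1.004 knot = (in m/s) 1 mile/hour = 0.44704 m/s, so 0.6308 mile/hour = 0.6308 * 0.44704 = 0.28199283 m/s. 1 knot = 0.51444444 m/s, so 1.004 knot = 1.004 * 0.51444444 = 0.51650222 m/s. Sum: 0.28199283 + 0.51650222 = 0.79849505 m/s. Result: 0.79849505 m/s ≈ 0.7985 m/s (4 s.f.). Final answer: 0.7985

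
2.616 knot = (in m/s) 1.346. Check: 1 knot = 0.51444444 m/s, so 2.616 knot = 2.616 * 0.51444444 = 1.3457867 m/s. Result: 1.3457867 m/s ≈ 1.346 m/s (4 s.f.).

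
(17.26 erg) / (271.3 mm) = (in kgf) 1 erg = 1e-07 J, so 17.26 erg = 17.26 * 1e-07 = 1.726e-06 J. 1 mm = 0.001 m, so 271.3 mm = 271.3 * 0.001 = 0.2713 m. Combine: 1.726e-06 J / 0.2713 m = 6.3619609e-06 N. 1 kgf = 9.80665 N, so 6.3619609e-06 N = 6.3619609e-06 / 9.80665 = 6.4873947e-07 kgf ≈ 6.487e-07 kgf (4 s.f.). Final answer: 6.487e-07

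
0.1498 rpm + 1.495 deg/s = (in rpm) 1 rpm = 0.10471976 rad/s, so 0.1498 rpm = 0.1498 * 0.10471976 = 0.015687019 rad/s. 1 deg/s = 0.017453293 rad/s, so 1.495 deg/s = 1.495 * 0.017453293 = 0.026092672 rad/s. Sum: 0.015687019 + 0.026092672 = 0.041779692 rad/s. 1 rpm = 0.10471976 rad/s, so 0.041779692 rad/s = 0.041779692 / 0.10471976 = 0.39896667 rpm ≈ 0.399 rpm (4 s.f.). Final answer: 0.399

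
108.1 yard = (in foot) 324.3. Check: 1 yard = 0.9144 m, so 108.1 yard = 108.1 * 0.9144 = 98.84664 m. 1 foot = 0.3048 m, so 98.84664 m = 98.84664 / 0.3048 = 324.3 foot.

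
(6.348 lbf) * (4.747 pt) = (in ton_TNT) 1 lbf = 4.4482216 N, so 6.348 lbf = 6.348 * 4.4482216 = 28.237311 N. 1 pt = 0.00035277778 m, so 4.747 pt = 4.747 * 0.00035277778 = 0.0016746361 m. Combine: 28.237311 N * 0.0016746361 m = 0.04728722 J. 1 ton_TNT = 4.184e+09 J, so 0.04728722 J = 0.04728722 / 4.184e+09 = 1.1301917e-11 ton_TNT ≈ 1.13e-11 ton_TNT (4 s.f.). Final answer: 1.13e-11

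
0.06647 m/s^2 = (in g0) 0.006778. Check: 1 g0 = 9.80665 m/s^2, so 0.06647 m/s^2 = 0.06647 / 9.80665 = 0.0067780537 g0 ≈ 0.006778 g0 (4 s.f.).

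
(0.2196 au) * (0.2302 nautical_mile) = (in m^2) 1.401e+13. Check: 1 au = 1.4959787e+11 m, so 0.2196 au = 0.2196 * 1.4959787e+11 = 3.2851692e+10 m. 1 nautical_mile = 1852 m, so 0.2302 nautical_mile = 0.2302 * 1852 = 426.3304 m. Combine: 3.2851692e+10 m * 426.3304 m = 1.4005675e+13 m^2. Result: 1.4005675e+13 m^2 ≈ 1.401e+13 m^2 (4 s.f.).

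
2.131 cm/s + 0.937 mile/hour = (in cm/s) 44.02. Check: 1 cm/s = 0.01 m/s, so 2.131 cm/s = 2.131 * 0.01 = 0.02131 m/s. 1 mile/hour = 0.44704 m/s, so 0.937 mile/hour = 0.937 * 0.44704 = 0.41887648 m/s. Sum: 0.02131 + 0.41887648 = 0.44018648 m/s. 1 cm/s = 0.01 m/s, so 0.44018648 m/s = 0.44018648 / 0.01 = 44.018648 cm/s ≈ 44.02 cm/s (4 s.f.).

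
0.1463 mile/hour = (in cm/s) 6.54. Check: 1 mile/hour = 0.44704 m/s, so 0.1463 mile/hour = 0.1463 * 0.44704 = 0.065401952 m/s. 1 cm/s = 0.01 m/s, so 0.065401952 m/s = 0.065401952 / 0.01 = 6.5401952 cm/s ≈ 6.54 cm/s (4 s.f.).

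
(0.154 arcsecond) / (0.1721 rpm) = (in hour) 1 arcsecond = 4.8481368e-06 rad, so 0.154 arcsecond = 0.154 * 4.8481368e-06 = 7.4661307e-07 rad. 1 rpm = 0.10471976 rad/s, so 0.1721 rpm = 0.1721 * 0.10471976 = 0.01802227 rad/s. Combine: 7.4661307e-07 rad / 0.01802227 rad/s = 4.1427249e-05 s. 1 hour = 3600 s, so 4.1427249e-05 s = 4.1427249e-05 / 3600 = 1.1507569e-08 hour ≈ 1.151e-08 hour (4 s.f.). Final answer: 1.151e-08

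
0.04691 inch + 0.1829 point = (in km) 1.256e-06. Check: 1 inch = 0.0254 m, so 0.04691 inch = 0.04691 * 0.0254 = 0.001191514 m. 1 point = 0.00035277778 m, so 0.1829 point = 0.1829 * 0.00035277778 = 6.4523056e-05 m. Sum: 0.001191514 + 6.4523056e-05 = 0.0012560371 m. 1 km = 1000 m, so 0.0012560371 m = 0.0012560371 / 1000 = 1.2560371e-06 km ≈ 1.256e-06 km (4 s.f.).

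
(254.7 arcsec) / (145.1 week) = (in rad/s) 1.407e-11. Check: 1 arcsec = 4.8481368e-06 rad, so 254.7 arcsec = 254.7 * 4.8481368e-06 = 0.0012348204 rad. 1 week = 604800 s, so 145.1 week = 145.1 * 604800 = 87756480 s. Combine: 0.0012348204 rad / 87756480 s = 1.4070989e-11 rad/s. Result: 1.4070989e-11 rad/s ≈ 1.407e-11 rad/s (4 s.f.).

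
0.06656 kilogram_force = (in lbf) 1 kilogram_force = 9.80665 N, so 0.06656 kilogram_force = 0.06656 * 9.80665 = 0.65273062 N. 1 lbf = 4.4482216 N, so 0.65273062 N = 0.65273062 / 4.4482216 = 0.14673968 lbf ≈ 0.1467 lbf (4 s.f.). Final answer: 0.1467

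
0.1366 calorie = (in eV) 1 calorie = 4.184 J, so 0.1366 calorie = 0.1366 * 4.184 = 0.5715344 J. 1 eV = 1.6021766e-19 J, so 0.5715344 J = 0.5715344 / 1.6021766e-19 = 3.5672371e+18 eV ≈ 3.567e+18 eV (4 s.f.). Final answer: 3.567e+18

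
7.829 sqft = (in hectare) 1 sqft = 0.09290304 m^2, so 7.829 sqft = 7.829 * 0.09290304 = 0.7273379 m^2. 1 hectare = 10000 m^2, so 0.7273379 m^2 = 0.7273379 / 10000 = 7.273379e-05 hectare ≈ 7.273e-05 hectare (4 s.f.). Final answer: 7.273e-05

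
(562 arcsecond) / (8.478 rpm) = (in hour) 8.525e-07. Check: 1 arcsecond = 4.8481368e-06 rad, so 562 arcsecond = 562 * 4.8481368e-06 = 0.0027246529 rad. 1 rpm = 0.10471976 rad/s, so 8.478 rpm = 8.478 * 0.10471976 = 0.88781408 rad/s. Combine: 0.0027246529 rad / 0.88781408 rad/s = 0.0030689453 s. 1 hour = 3600 s, so 0.0030689453 s = 0.0030689453 / 3600 = 8.5248481e-07 hour ≈ 8.525e-07 hour (4 s.f.).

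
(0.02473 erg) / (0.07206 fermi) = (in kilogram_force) 1 erg = 1e-07 J, so 0.02473 erg = 0.02473 * 1e-07 = 2.473e-09 J. 1 fermi = 1e-15 m, so 0.07206 fermi = 0.07206 * 1e-15 = 7.206e-17 m. Combine: 2.473e-09 J / 7.206e-17 m = 34318623 N. 1 kilogram_force = 9.80665 N, so 34318623 N = 34318623 / 9.80665 = 3499525.7 kilogram_force ≈ 3.5e+06 kilogram_force (4 s.f.). Final answer: 3.5e+06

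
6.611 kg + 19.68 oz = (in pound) 6.611 kg is already in kg. 1 oz = 0.028349523 kg, so 19.68 oz = 19.68 * 0.028349523 = 0.55791862 kg. Sum: 6.611 + 0.55791862 = 7.1689186 kg. 1 pound = 0.45359237 kg, so 7.1689186 kg = 7.1689186 / 0.45359237 = 15.80476 pound ≈ 15.8 pound (4 s.f.). Final answer: 15.8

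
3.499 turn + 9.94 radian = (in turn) 1 turn = 6.2831853 rad, so 3.499 turn = 3.499 * 6.2831853 = 21.984865 rad. 9.94 radian = 9.94 rad. Sum: 21.984865 + 9.94 = 31.924865 rad. 1 turn = 6.2831853 rad, so 31.924865 rad = 31.924865 / 6.2831853 = 5.0810001 turn ≈ 5.081 turn (4 s.f.). Final answer: 5.081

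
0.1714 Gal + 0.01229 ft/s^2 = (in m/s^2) 0.00546. Check: 1 Gal = 0.01 m/s^2, so 0.1714 Gal = 0.1714 * 0.01 = 0.001714 m/s^2. 1 ft/s^2 = 0.3048 m/s^2, so 0.01229 ft/s^2 = 0.01229 * 0.3048 = 0.003745992 m/s^2. Sum: 0.001714 + 0.003745992 = 0.005459992 m/s^2. Result: 0.005459992 m/s^2 ≈ 0.00546 m/s^2 (4 s.f.).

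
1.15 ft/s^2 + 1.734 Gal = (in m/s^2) 1 ft/s^2 = 0.3048 m/s^2, so 1.15 ft/s^2 = 1.15 * 0.3048 = 0.35052 m/s^2. 1 Gal = 0.01 m/s^2, so 1.734 Gal = 1.734 * 0.01 = 0.01734 m/s^2. Sum: 0.35052 + 0.01734 = 0.36786 m/s^2. Result: 0.36786 m/s^2 ≈ 0.3679 m/s^2 (4 s.f.). Final answer: 0.3679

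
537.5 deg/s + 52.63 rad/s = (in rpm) 1 deg/s = 0.017453293 rad/s, so 537.5 deg/s = 537.5 * 0.017453293 = 9.3811447 rad/s. 52.63 rad/s is already in rad/s. Sum: 9.3811447 + 52.63 = 62.011145 rad/s. 1 rpm = 0.10471976 rad/s, so 62.011145 rad/s = 62.011145 / 0.10471976 = 592.16281 rpm ≈ 592.2 rpm (4 s.f.). Final answer: 592.2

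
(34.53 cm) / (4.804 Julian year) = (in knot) 1 cm = 0.01 m, so 34.53 cm = 34.53 * 0.01 = 0.3453 m. 1 Julian year = 31557600 s, so 4.804 Julian year = 4.804 * 31557600 = 1.5160271e+08 s. Combine: 0.3453 m / 1.5160271e+08 s = 2.2776638e-09 m/s. 1 knot = 0.51444444 m/s, so 2.2776638e-09 m/s = 2.2776638e-09 / 0.51444444 = 4.4274242e-09 knot ≈ 4.427e-09 knot (4 s.f.). Final answer: 4.427e-09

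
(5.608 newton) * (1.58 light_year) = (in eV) 5.232e+35. Check: 5.608 newton = 5.608 N. 1 light_year = 9.4607305e+15 m, so 1.58 light_year = 1.58 * 9.4607305e+15 = 1.4947954e+16 m. Combine: 5.608 N * 1.4947954e+16 m = 8.3828127e+16 J. 1 eV = 1.6021766e-19 J, so 8.3828127e+16 J = 8.3828127e+16 / 1.6021766e-19 = 5.2321401e+35 eV ≈ 5.232e+35 eV (4 s.f.).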